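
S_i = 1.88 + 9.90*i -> [1.88, 11.78, 21.68, 31.58, 41.48]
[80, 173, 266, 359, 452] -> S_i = 80 + 93*i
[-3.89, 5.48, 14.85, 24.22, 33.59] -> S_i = -3.89 + 9.37*i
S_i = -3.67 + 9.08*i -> [-3.67, 5.41, 14.49, 23.57, 32.65]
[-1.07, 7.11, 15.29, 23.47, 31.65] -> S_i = -1.07 + 8.18*i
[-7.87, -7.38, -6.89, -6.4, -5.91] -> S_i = -7.87 + 0.49*i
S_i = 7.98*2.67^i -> [7.98, 21.31, 56.89, 151.89, 405.55]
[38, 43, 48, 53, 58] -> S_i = 38 + 5*i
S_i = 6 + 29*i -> [6, 35, 64, 93, 122]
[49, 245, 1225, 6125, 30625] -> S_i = 49*5^i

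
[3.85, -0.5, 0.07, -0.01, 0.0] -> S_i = 3.85*(-0.13)^i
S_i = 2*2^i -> [2, 4, 8, 16, 32]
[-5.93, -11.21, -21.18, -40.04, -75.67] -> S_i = -5.93*1.89^i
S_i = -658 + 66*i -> [-658, -592, -526, -460, -394]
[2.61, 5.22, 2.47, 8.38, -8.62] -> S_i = Random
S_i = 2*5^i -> [2, 10, 50, 250, 1250]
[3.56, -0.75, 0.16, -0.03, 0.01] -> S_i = 3.56*(-0.21)^i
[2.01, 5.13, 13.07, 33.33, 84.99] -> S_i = 2.01*2.55^i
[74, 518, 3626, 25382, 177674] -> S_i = 74*7^i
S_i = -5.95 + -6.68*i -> [-5.95, -12.63, -19.31, -25.99, -32.67]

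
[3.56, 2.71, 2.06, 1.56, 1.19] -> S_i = 3.56*0.76^i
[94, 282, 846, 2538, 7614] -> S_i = 94*3^i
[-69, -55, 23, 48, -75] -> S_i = Random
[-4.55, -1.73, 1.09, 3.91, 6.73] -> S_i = -4.55 + 2.82*i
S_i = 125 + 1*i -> [125, 126, 127, 128, 129]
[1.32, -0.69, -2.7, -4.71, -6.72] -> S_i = 1.32 + -2.01*i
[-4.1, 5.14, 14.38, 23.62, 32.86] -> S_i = -4.10 + 9.24*i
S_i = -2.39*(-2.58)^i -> [-2.39, 6.17, -15.91, 41.04, -105.9]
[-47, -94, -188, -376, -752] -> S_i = -47*2^i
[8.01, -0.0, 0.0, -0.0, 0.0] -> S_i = 8.01*-0.00^i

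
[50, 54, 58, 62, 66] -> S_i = 50 + 4*i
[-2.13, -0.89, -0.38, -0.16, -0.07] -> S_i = -2.13*0.42^i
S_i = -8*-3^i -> [-8, 24, -72, 216, -648]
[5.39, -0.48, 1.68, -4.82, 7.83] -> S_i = Random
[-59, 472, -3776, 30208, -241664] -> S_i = -59*-8^i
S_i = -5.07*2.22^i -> [-5.07, -11.26, -24.99, -55.47, -123.15]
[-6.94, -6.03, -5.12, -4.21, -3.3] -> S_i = -6.94 + 0.91*i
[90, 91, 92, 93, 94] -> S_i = 90 + 1*i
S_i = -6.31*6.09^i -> [-6.31, -38.43, -234.03, -1425.22, -8679.58]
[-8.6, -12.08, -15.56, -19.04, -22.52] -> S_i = -8.60 + -3.48*i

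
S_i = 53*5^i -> [53, 265, 1325, 6625, 33125]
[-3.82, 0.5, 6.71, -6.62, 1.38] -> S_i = Random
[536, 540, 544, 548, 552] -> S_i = 536 + 4*i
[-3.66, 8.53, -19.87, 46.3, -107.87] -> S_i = -3.66*(-2.33)^i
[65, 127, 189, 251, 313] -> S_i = 65 + 62*i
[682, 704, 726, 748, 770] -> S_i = 682 + 22*i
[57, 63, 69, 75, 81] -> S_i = 57 + 6*i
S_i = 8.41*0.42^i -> [8.41, 3.53, 1.48, 0.62, 0.26]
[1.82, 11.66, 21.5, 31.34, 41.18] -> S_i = 1.82 + 9.84*i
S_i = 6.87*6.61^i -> [6.87, 45.41, 300.16, 1984.09, 13114.83]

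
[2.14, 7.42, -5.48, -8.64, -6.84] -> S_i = Random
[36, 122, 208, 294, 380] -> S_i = 36 + 86*i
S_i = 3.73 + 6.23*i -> [3.73, 9.96, 16.19, 22.42, 28.65]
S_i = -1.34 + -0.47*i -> [-1.34, -1.81, -2.28, -2.75, -3.22]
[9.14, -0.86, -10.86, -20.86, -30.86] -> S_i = 9.14 + -10.00*i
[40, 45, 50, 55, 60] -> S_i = 40 + 5*i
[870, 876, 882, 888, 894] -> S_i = 870 + 6*i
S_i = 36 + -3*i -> [36, 33, 30, 27, 24]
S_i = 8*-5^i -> [8, -40, 200, -1000, 5000]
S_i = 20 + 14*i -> [20, 34, 48, 62, 76]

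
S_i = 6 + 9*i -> [6, 15, 24, 33, 42]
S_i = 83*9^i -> [83, 747, 6723, 60507, 544563]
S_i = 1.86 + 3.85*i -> [1.86, 5.71, 9.56, 13.41, 17.26]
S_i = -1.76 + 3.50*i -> [-1.76, 1.74, 5.24, 8.74, 12.24]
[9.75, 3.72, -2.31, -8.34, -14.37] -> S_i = 9.75 + -6.03*i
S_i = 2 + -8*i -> [2, -6, -14, -22, -30]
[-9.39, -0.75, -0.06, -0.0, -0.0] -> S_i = -9.39*0.08^i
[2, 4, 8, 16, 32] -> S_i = 2*2^i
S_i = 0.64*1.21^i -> [0.64, 0.77, 0.94, 1.13, 1.37]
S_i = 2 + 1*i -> [2, 3, 4, 5, 6]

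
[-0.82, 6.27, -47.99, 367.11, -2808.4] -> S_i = -0.82*(-7.65)^i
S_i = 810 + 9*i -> [810, 819, 828, 837, 846]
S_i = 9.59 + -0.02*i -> [9.59, 9.57, 9.55, 9.53, 9.51]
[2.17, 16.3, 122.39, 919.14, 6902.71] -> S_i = 2.17*7.51^i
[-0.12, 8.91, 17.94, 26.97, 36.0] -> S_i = -0.12 + 9.03*i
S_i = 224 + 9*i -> [224, 233, 242, 251, 260]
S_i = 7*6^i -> [7, 42, 252, 1512, 9072]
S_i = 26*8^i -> [26, 208, 1664, 13312, 106496]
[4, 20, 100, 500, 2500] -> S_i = 4*5^i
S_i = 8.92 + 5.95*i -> [8.92, 14.87, 20.82, 26.77, 32.72]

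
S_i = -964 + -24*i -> [-964, -988, -1012, -1036, -1060]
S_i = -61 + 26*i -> [-61, -35, -9, 17, 43]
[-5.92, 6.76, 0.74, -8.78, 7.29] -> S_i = Random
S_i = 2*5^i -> [2, 10, 50, 250, 1250]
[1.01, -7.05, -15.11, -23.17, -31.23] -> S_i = 1.01 + -8.06*i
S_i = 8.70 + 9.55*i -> [8.7, 18.25, 27.8, 37.35, 46.9]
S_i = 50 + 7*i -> [50, 57, 64, 71, 78]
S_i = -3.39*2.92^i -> [-3.39, -9.9, -28.9, -84.4, -246.45]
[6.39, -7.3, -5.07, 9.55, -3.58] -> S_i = Random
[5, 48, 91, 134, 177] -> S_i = 5 + 43*i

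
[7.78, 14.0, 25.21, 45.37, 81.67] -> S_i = 7.78*1.80^i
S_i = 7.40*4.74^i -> [7.4, 35.08, 166.26, 788.07, 3735.47]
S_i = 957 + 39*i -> [957, 996, 1035, 1074, 1113]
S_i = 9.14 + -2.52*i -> [9.14, 6.62, 4.1, 1.58, -0.94]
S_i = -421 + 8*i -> [-421, -413, -405, -397, -389]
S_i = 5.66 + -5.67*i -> [5.66, -0.01, -5.68, -11.35, -17.02]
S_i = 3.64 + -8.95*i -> [3.64, -5.31, -14.26, -23.21, -32.16]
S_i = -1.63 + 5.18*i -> [-1.63, 3.55, 8.73, 13.91, 19.09]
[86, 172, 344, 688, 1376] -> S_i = 86*2^i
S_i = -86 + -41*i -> [-86, -127, -168, -209, -250]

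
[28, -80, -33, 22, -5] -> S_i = Random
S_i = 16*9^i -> [16, 144, 1296, 11664, 104976]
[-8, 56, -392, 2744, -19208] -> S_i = -8*-7^i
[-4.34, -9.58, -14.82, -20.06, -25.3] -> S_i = -4.34 + -5.24*i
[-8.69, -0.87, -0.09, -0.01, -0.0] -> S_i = -8.69*0.10^i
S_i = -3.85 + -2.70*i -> [-3.85, -6.55, -9.25, -11.95, -14.65]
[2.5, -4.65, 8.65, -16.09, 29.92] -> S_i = 2.50*(-1.86)^i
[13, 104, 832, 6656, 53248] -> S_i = 13*8^i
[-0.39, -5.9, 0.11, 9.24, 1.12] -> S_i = Random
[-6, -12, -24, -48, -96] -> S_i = -6*2^i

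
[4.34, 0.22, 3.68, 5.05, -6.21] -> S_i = Random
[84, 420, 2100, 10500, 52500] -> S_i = 84*5^i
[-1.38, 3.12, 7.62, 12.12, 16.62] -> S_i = -1.38 + 4.50*i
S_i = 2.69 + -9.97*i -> [2.69, -7.28, -17.25, -27.22, -37.19]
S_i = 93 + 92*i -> [93, 185, 277, 369, 461]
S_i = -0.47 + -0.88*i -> [-0.47, -1.35, -2.23, -3.11, -3.99]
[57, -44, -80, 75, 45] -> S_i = Random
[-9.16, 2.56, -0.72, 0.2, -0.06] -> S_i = -9.16*(-0.28)^i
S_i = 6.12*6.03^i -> [6.12, 36.9, 222.53, 1341.85, 8091.34]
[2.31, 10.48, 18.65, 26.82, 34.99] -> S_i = 2.31 + 8.17*i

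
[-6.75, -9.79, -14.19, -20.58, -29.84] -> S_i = -6.75*1.45^i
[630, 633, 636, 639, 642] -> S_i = 630 + 3*i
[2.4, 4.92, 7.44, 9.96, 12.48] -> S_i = 2.40 + 2.52*i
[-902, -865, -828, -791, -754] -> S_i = -902 + 37*i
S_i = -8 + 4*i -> [-8, -4, 0, 4, 8]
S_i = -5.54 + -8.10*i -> [-5.54, -13.64, -21.74, -29.84, -37.94]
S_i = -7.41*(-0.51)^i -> [-7.41, 3.78, -1.93, 0.98, -0.5]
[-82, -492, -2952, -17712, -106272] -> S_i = -82*6^i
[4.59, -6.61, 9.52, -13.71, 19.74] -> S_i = 4.59*(-1.44)^i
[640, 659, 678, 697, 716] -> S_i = 640 + 19*i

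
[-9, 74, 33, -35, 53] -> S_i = Random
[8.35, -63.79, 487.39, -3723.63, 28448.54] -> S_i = 8.35*(-7.64)^i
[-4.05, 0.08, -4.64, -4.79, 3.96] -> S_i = Random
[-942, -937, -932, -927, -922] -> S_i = -942 + 5*i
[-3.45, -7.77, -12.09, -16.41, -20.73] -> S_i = -3.45 + -4.32*i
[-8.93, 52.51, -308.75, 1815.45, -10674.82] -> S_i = -8.93*(-5.88)^i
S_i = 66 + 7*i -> [66, 73, 80, 87, 94]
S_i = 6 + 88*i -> [6, 94, 182, 270, 358]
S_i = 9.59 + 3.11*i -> [9.59, 12.7, 15.81, 18.92, 22.03]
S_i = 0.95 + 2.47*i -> [0.95, 3.42, 5.89, 8.36, 10.83]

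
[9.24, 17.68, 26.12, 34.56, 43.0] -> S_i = 9.24 + 8.44*i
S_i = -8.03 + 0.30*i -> [-8.03, -7.73, -7.43, -7.13, -6.83]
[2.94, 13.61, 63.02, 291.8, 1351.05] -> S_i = 2.94*4.63^i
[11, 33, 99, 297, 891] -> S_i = 11*3^i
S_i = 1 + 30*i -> [1, 31, 61, 91, 121]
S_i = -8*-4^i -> [-8, 32, -128, 512, -2048]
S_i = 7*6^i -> [7, 42, 252, 1512, 9072]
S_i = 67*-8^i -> [67, -536, 4288, -34304, 274432]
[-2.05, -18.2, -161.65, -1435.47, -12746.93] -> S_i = -2.05*8.88^i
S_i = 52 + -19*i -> [52, 33, 14, -5, -24]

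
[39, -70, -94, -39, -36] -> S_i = Random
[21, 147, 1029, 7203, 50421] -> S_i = 21*7^i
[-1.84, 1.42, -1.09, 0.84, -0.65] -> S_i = -1.84*(-0.77)^i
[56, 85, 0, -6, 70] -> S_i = Random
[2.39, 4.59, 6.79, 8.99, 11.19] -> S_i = 2.39 + 2.20*i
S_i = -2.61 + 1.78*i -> [-2.61, -0.83, 0.95, 2.73, 4.51]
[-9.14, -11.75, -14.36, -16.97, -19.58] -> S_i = -9.14 + -2.61*i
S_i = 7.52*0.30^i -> [7.52, 2.26, 0.68, 0.2, 0.06]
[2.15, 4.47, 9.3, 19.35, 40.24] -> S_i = 2.15*2.08^i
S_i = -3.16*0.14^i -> [-3.16, -0.44, -0.06, -0.01, -0.0]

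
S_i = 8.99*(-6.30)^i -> [8.99, -56.64, 356.81, -2247.92, 14161.91]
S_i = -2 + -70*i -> [-2, -72, -142, -212, -282]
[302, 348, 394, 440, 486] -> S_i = 302 + 46*i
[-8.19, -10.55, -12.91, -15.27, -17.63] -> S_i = -8.19 + -2.36*i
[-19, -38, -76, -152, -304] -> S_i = -19*2^i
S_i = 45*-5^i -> [45, -225, 1125, -5625, 28125]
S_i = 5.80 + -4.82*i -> [5.8, 0.98, -3.84, -8.66, -13.48]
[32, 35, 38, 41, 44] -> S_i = 32 + 3*i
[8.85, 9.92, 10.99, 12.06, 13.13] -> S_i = 8.85 + 1.07*i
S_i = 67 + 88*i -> [67, 155, 243, 331, 419]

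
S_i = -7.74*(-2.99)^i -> [-7.74, 23.14, -69.2, 206.9, -618.62]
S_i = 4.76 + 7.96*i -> [4.76, 12.72, 20.68, 28.64, 36.6]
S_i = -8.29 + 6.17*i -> [-8.29, -2.12, 4.05, 10.22, 16.39]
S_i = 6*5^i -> [6, 30, 150, 750, 3750]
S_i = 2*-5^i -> [2, -10, 50, -250, 1250]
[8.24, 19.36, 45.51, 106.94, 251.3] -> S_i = 8.24*2.35^i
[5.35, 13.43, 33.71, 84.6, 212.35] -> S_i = 5.35*2.51^i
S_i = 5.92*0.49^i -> [5.92, 2.9, 1.42, 0.7, 0.34]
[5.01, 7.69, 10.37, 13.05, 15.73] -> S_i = 5.01 + 2.68*i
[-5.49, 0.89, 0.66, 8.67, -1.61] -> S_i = Random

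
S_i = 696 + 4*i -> [696, 700, 704, 708, 712]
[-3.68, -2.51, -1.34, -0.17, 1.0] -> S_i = -3.68 + 1.17*i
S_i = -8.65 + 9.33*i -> [-8.65, 0.68, 10.01, 19.34, 28.67]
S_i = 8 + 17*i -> [8, 25, 42, 59, 76]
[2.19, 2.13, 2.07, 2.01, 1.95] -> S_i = 2.19 + -0.06*i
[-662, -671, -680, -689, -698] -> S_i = -662 + -9*i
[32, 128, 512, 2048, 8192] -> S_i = 32*4^i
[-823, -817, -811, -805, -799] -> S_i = -823 + 6*i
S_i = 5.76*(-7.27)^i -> [5.76, -41.88, 304.43, -2213.23, 16090.15]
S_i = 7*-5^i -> [7, -35, 175, -875, 4375]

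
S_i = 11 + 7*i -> [11, 18, 25, 32, 39]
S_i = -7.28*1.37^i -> [-7.28, -9.97, -13.66, -18.72, -25.65]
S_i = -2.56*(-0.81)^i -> [-2.56, 2.07, -1.68, 1.36, -1.1]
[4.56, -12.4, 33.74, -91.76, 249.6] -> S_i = 4.56*(-2.72)^i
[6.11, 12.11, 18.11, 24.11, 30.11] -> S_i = 6.11 + 6.00*i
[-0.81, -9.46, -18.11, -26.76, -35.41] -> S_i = -0.81 + -8.65*i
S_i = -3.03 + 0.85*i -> [-3.03, -2.18, -1.33, -0.48, 0.37]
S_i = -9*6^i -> [-9, -54, -324, -1944, -11664]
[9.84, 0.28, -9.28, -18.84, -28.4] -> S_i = 9.84 + -9.56*i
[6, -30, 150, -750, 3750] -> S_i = 6*-5^i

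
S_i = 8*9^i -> [8, 72, 648, 5832, 52488]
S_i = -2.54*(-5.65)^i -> [-2.54, 14.35, -81.08, 458.12, -2588.38]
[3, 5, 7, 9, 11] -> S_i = 3 + 2*i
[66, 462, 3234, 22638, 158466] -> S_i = 66*7^i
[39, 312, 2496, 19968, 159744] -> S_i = 39*8^i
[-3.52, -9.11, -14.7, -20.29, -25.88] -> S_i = -3.52 + -5.59*i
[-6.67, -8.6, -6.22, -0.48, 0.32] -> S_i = Random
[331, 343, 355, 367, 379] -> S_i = 331 + 12*i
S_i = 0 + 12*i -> [0, 12, 24, 36, 48]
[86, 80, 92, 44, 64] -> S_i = Random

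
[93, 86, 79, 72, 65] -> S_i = 93 + -7*i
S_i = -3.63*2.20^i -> [-3.63, -7.99, -17.57, -38.65, -85.03]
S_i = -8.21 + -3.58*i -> [-8.21, -11.79, -15.37, -18.95, -22.53]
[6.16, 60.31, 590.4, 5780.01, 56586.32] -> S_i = 6.16*9.79^i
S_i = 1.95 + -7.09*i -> [1.95, -5.14, -12.23, -19.32, -26.41]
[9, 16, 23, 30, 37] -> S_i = 9 + 7*i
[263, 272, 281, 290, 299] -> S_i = 263 + 9*i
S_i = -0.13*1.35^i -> [-0.13, -0.18, -0.24, -0.32, -0.43]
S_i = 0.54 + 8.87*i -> [0.54, 9.41, 18.28, 27.15, 36.02]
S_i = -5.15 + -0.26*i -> [-5.15, -5.41, -5.67, -5.93, -6.19]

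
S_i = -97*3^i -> [-97, -291, -873, -2619, -7857]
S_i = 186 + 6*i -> [186, 192, 198, 204, 210]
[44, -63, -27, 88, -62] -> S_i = Random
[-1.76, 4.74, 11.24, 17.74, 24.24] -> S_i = -1.76 + 6.50*i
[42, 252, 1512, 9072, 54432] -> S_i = 42*6^i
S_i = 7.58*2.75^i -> [7.58, 20.84, 57.32, 157.64, 433.51]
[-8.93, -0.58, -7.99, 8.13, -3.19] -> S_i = Random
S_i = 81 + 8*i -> [81, 89, 97, 105, 113]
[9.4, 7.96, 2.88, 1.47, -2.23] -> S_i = Random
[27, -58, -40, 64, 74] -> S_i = Random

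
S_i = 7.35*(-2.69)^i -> [7.35, -19.77, 53.19, -143.07, 384.85]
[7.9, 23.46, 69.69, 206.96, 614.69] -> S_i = 7.90*2.97^i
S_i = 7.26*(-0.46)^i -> [7.26, -3.34, 1.54, -0.71, 0.33]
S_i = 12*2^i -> [12, 24, 48, 96, 192]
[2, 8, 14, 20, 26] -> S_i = 2 + 6*i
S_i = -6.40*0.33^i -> [-6.4, -2.11, -0.7, -0.23, -0.08]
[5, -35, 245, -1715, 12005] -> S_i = 5*-7^i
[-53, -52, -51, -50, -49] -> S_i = -53 + 1*i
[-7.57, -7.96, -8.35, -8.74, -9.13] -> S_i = -7.57 + -0.39*i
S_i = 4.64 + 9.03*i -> [4.64, 13.67, 22.7, 31.73, 40.76]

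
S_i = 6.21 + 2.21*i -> [6.21, 8.42, 10.63, 12.84, 15.05]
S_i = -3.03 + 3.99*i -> [-3.03, 0.96, 4.95, 8.94, 12.93]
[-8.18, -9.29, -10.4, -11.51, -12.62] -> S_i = -8.18 + -1.11*i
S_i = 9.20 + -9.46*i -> [9.2, -0.26, -9.72, -19.18, -28.64]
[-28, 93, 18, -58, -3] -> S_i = Random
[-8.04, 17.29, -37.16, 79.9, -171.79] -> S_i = -8.04*(-2.15)^i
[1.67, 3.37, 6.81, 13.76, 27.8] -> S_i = 1.67*2.02^i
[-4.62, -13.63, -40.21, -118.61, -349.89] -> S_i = -4.62*2.95^i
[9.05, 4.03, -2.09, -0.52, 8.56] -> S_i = Random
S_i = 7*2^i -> [7, 14, 28, 56, 112]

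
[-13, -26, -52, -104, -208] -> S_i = -13*2^i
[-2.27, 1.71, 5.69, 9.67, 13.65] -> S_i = -2.27 + 3.98*i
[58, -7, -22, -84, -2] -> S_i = Random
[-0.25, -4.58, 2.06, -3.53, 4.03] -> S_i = Random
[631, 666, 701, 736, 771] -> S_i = 631 + 35*i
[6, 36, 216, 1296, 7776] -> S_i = 6*6^i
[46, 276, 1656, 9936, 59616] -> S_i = 46*6^i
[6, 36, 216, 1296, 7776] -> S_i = 6*6^i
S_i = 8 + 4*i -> [8, 12, 16, 20, 24]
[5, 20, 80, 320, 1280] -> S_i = 5*4^i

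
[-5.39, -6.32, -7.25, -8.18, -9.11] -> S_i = -5.39 + -0.93*i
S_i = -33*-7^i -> [-33, 231, -1617, 11319, -79233]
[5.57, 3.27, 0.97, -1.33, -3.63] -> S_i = 5.57 + -2.30*i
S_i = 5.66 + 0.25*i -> [5.66, 5.91, 6.16, 6.41, 6.66]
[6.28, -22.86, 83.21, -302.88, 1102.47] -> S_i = 6.28*(-3.64)^i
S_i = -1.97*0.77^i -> [-1.97, -1.52, -1.17, -0.9, -0.69]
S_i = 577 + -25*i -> [577, 552, 527, 502, 477]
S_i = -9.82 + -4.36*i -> [-9.82, -14.18, -18.54, -22.9, -27.26]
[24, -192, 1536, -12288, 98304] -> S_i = 24*-8^i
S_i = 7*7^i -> [7, 49, 343, 2401, 16807]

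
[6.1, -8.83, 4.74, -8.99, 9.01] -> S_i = Random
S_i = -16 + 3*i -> [-16, -13, -10, -7, -4]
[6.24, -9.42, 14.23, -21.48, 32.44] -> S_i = 6.24*(-1.51)^i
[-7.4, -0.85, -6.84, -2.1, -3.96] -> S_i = Random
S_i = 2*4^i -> [2, 8, 32, 128, 512]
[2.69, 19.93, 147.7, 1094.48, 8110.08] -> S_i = 2.69*7.41^i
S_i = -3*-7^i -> [-3, 21, -147, 1029, -7203]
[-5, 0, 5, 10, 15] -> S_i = -5 + 5*i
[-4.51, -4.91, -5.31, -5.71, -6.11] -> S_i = -4.51 + -0.40*i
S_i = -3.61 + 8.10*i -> [-3.61, 4.49, 12.59, 20.69, 28.79]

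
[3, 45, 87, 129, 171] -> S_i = 3 + 42*i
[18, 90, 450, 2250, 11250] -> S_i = 18*5^i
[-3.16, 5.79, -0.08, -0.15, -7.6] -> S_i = Random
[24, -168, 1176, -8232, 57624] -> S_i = 24*-7^i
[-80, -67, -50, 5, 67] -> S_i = Random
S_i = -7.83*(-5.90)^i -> [-7.83, 46.2, -272.56, 1608.12, -9487.89]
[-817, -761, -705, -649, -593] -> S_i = -817 + 56*i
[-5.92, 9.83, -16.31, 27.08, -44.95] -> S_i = -5.92*(-1.66)^i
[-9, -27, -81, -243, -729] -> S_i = -9*3^i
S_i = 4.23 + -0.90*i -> [4.23, 3.33, 2.43, 1.53, 0.63]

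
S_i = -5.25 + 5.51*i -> [-5.25, 0.26, 5.77, 11.28, 16.79]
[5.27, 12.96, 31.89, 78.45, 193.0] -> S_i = 5.27*2.46^i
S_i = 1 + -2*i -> [1, -1, -3, -5, -7]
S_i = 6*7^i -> [6, 42, 294, 2058, 14406]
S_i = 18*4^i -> [18, 72, 288, 1152, 4608]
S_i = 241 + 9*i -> [241, 250, 259, 268, 277]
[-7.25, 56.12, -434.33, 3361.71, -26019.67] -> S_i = -7.25*(-7.74)^i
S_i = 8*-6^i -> [8, -48, 288, -1728, 10368]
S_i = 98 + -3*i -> [98, 95, 92, 89, 86]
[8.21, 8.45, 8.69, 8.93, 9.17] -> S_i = 8.21 + 0.24*i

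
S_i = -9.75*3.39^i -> [-9.75, -33.05, -112.05, -379.84, -1287.67]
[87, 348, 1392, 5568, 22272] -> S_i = 87*4^i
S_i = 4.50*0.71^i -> [4.5, 3.2, 2.27, 1.61, 1.14]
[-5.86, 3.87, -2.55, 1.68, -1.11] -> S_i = -5.86*(-0.66)^i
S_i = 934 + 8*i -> [934, 942, 950, 958, 966]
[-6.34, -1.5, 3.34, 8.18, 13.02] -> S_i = -6.34 + 4.84*i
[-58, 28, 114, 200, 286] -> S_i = -58 + 86*i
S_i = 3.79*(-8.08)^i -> [3.79, -30.62, 247.44, -1999.28, 16154.17]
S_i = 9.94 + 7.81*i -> [9.94, 17.75, 25.56, 33.37, 41.18]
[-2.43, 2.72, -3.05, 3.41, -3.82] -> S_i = -2.43*(-1.12)^i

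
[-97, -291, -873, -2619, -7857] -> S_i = -97*3^i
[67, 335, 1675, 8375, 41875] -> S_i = 67*5^i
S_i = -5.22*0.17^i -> [-5.22, -0.89, -0.15, -0.03, -0.0]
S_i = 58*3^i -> [58, 174, 522, 1566, 4698]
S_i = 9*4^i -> [9, 36, 144, 576, 2304]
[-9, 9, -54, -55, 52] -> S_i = Random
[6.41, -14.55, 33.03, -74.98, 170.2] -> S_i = 6.41*(-2.27)^i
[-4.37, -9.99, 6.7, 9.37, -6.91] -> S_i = Random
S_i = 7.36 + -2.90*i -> [7.36, 4.46, 1.56, -1.34, -4.24]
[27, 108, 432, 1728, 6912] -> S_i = 27*4^i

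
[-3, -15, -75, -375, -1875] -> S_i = -3*5^i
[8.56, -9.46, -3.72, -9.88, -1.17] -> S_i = Random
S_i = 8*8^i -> [8, 64, 512, 4096, 32768]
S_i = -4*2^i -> [-4, -8, -16, -32, -64]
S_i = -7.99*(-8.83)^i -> [-7.99, 70.55, -622.97, 5500.84, -48572.4]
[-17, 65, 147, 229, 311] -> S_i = -17 + 82*i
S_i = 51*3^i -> [51, 153, 459, 1377, 4131]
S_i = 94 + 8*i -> [94, 102, 110, 118, 126]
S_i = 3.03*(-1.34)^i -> [3.03, -4.06, 5.44, -7.29, 9.77]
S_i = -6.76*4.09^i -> [-6.76, -27.65, -113.08, -462.51, -1891.65]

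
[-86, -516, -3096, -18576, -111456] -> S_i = -86*6^i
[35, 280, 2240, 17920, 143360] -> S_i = 35*8^i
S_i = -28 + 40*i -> [-28, 12, 52, 92, 132]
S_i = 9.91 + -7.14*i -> [9.91, 2.77, -4.37, -11.51, -18.65]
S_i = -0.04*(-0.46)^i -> [-0.04, 0.02, -0.01, 0.0, -0.0]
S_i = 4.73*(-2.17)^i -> [4.73, -10.26, 22.27, -48.33, 104.88]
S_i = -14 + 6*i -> [-14, -8, -2, 4, 10]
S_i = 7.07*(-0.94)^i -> [7.07, -6.65, 6.25, -5.87, 5.52]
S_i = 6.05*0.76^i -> [6.05, 4.6, 3.49, 2.66, 2.02]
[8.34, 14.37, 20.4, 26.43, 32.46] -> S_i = 8.34 + 6.03*i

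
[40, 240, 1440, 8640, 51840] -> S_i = 40*6^i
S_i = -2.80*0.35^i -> [-2.8, -0.98, -0.34, -0.12, -0.04]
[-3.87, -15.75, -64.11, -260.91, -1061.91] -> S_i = -3.87*4.07^i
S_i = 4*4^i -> [4, 16, 64, 256, 1024]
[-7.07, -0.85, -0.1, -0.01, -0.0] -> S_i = -7.07*0.12^i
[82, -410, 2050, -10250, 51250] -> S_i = 82*-5^i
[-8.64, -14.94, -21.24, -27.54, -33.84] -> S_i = -8.64 + -6.30*i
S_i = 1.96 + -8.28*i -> [1.96, -6.32, -14.6, -22.88, -31.16]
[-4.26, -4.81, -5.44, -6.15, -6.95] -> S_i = -4.26*1.13^i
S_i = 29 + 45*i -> [29, 74, 119, 164, 209]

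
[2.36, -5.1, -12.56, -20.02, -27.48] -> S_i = 2.36 + -7.46*i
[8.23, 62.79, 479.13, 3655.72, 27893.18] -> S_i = 8.23*7.63^i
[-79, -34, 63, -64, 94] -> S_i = Random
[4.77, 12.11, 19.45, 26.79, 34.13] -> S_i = 4.77 + 7.34*i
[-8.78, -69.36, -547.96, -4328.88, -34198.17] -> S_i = -8.78*7.90^i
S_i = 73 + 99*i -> [73, 172, 271, 370, 469]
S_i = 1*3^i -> [1, 3, 9, 27, 81]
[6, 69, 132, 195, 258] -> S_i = 6 + 63*i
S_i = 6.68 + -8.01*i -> [6.68, -1.33, -9.34, -17.35, -25.36]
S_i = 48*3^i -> [48, 144, 432, 1296, 3888]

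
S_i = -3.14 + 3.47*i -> [-3.14, 0.33, 3.8, 7.27, 10.74]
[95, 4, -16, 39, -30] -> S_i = Random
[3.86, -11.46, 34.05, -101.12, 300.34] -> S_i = 3.86*(-2.97)^i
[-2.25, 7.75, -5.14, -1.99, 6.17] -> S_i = Random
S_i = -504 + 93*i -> [-504, -411, -318, -225, -132]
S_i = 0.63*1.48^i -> [0.63, 0.93, 1.38, 2.04, 3.02]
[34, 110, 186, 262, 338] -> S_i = 34 + 76*i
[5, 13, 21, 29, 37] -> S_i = 5 + 8*i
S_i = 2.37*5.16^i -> [2.37, 12.23, 63.1, 325.61, 1680.15]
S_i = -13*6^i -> [-13, -78, -468, -2808, -16848]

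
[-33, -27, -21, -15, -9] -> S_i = -33 + 6*i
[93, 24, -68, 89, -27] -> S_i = Random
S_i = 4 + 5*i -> [4, 9, 14, 19, 24]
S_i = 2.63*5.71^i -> [2.63, 15.02, 85.75, 489.63, 2795.76]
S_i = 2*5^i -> [2, 10, 50, 250, 1250]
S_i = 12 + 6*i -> [12, 18, 24, 30, 36]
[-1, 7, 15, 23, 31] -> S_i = -1 + 8*i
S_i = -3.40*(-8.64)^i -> [-3.4, 29.38, -253.81, 2192.91, -18946.71]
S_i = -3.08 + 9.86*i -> [-3.08, 6.78, 16.64, 26.5, 36.36]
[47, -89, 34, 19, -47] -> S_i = Random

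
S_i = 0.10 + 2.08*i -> [0.1, 2.18, 4.26, 6.34, 8.42]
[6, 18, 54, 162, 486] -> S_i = 6*3^i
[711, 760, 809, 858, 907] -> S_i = 711 + 49*i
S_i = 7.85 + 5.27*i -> [7.85, 13.12, 18.39, 23.66, 28.93]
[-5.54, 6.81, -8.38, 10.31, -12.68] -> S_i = -5.54*(-1.23)^i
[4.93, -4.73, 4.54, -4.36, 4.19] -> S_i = 4.93*(-0.96)^i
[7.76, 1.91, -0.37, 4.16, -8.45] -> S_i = Random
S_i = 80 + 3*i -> [80, 83, 86, 89, 92]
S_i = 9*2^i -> [9, 18, 36, 72, 144]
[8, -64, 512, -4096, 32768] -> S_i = 8*-8^i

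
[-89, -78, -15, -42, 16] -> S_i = Random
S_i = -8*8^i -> [-8, -64, -512, -4096, -32768]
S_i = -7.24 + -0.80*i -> [-7.24, -8.04, -8.84, -9.64, -10.44]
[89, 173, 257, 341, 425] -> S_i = 89 + 84*i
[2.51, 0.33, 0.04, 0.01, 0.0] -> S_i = 2.51*0.13^i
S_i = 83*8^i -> [83, 664, 5312, 42496, 339968]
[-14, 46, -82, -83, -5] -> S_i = Random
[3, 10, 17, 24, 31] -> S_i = 3 + 7*i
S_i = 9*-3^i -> [9, -27, 81, -243, 729]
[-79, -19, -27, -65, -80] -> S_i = Random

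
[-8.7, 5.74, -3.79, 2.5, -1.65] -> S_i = -8.70*(-0.66)^i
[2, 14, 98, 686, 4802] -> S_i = 2*7^i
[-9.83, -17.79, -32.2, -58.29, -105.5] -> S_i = -9.83*1.81^i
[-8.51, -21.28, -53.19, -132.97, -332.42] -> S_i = -8.51*2.50^i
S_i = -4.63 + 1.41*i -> [-4.63, -3.22, -1.81, -0.4, 1.01]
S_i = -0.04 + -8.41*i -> [-0.04, -8.45, -16.86, -25.27, -33.68]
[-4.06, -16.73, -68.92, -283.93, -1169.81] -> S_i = -4.06*4.12^i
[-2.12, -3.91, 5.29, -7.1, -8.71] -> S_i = Random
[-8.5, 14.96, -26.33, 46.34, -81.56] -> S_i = -8.50*(-1.76)^i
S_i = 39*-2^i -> [39, -78, 156, -312, 624]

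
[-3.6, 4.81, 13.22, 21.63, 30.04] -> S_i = -3.60 + 8.41*i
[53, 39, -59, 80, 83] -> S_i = Random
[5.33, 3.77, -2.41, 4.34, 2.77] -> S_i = Random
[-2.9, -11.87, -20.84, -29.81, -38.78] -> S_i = -2.90 + -8.97*i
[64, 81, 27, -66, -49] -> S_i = Random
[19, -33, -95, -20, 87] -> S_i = Random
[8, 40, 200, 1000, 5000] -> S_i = 8*5^i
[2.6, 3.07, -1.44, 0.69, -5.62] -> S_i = Random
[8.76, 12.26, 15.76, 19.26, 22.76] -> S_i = 8.76 + 3.50*i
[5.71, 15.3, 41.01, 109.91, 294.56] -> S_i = 5.71*2.68^i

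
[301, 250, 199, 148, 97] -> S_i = 301 + -51*i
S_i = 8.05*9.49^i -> [8.05, 76.39, 724.98, 6880.1, 65292.11]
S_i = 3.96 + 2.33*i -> [3.96, 6.29, 8.62, 10.95, 13.28]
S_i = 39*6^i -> [39, 234, 1404, 8424, 50544]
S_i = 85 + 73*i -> [85, 158, 231, 304, 377]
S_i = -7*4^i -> [-7, -28, -112, -448, -1792]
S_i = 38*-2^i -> [38, -76, 152, -304, 608]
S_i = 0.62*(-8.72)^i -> [0.62, -5.41, 47.14, -411.09, 3584.74]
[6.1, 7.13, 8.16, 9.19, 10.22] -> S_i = 6.10 + 1.03*i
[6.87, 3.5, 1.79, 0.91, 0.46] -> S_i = 6.87*0.51^i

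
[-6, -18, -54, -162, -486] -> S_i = -6*3^i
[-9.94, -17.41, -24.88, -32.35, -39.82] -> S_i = -9.94 + -7.47*i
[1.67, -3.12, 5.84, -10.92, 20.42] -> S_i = 1.67*(-1.87)^i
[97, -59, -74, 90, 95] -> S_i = Random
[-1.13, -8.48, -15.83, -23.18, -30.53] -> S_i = -1.13 + -7.35*i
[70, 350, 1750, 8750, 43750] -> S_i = 70*5^i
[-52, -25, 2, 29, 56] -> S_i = -52 + 27*i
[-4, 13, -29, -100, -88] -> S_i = Random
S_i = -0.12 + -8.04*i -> [-0.12, -8.16, -16.2, -24.24, -32.28]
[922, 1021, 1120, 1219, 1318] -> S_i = 922 + 99*i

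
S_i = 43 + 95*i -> [43, 138, 233, 328, 423]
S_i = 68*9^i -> [68, 612, 5508, 49572, 446148]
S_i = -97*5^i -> [-97, -485, -2425, -12125, -60625]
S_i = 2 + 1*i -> [2, 3, 4, 5, 6]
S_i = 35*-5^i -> [35, -175, 875, -4375, 21875]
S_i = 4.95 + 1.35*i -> [4.95, 6.3, 7.65, 9.0, 10.35]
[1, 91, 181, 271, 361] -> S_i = 1 + 90*i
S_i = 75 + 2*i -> [75, 77, 79, 81, 83]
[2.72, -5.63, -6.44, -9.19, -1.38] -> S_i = Random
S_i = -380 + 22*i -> [-380, -358, -336, -314, -292]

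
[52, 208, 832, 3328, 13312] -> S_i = 52*4^i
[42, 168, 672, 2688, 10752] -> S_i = 42*4^i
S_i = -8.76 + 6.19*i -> [-8.76, -2.57, 3.62, 9.81, 16.0]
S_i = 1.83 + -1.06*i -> [1.83, 0.77, -0.29, -1.35, -2.41]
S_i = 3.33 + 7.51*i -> [3.33, 10.84, 18.35, 25.86, 33.37]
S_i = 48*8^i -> [48, 384, 3072, 24576, 196608]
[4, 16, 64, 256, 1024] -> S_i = 4*4^i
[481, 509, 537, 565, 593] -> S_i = 481 + 28*i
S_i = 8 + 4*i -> [8, 12, 16, 20, 24]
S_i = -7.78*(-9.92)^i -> [-7.78, 77.18, -765.6, 7594.77, -75340.12]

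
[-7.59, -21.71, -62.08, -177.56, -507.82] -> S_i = -7.59*2.86^i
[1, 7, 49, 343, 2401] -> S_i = 1*7^i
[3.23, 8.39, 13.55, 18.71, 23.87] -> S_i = 3.23 + 5.16*i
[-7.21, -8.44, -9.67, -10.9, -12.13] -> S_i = -7.21 + -1.23*i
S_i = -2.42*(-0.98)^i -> [-2.42, 2.37, -2.32, 2.28, -2.23]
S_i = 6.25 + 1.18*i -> [6.25, 7.43, 8.61, 9.79, 10.97]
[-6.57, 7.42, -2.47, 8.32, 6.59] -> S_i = Random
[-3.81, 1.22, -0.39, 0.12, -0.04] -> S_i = -3.81*(-0.32)^i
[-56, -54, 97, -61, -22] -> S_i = Random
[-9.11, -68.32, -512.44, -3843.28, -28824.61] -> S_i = -9.11*7.50^i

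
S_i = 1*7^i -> [1, 7, 49, 343, 2401]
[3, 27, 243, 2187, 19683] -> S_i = 3*9^i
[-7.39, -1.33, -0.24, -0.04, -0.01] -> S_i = -7.39*0.18^i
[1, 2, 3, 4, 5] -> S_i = 1 + 1*i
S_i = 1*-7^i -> [1, -7, 49, -343, 2401]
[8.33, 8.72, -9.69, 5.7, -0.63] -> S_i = Random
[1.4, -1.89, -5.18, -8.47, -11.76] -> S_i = 1.40 + -3.29*i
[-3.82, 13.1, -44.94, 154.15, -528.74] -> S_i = -3.82*(-3.43)^i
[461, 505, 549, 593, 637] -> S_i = 461 + 44*i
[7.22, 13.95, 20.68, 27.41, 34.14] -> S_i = 7.22 + 6.73*i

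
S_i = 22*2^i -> [22, 44, 88, 176, 352]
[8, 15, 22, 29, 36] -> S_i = 8 + 7*i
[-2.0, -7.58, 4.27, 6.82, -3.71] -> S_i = Random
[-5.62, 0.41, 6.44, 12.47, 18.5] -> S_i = -5.62 + 6.03*i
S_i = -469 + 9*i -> [-469, -460, -451, -442, -433]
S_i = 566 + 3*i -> [566, 569, 572, 575, 578]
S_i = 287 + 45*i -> [287, 332, 377, 422, 467]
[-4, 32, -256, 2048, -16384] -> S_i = -4*-8^i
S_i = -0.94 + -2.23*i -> [-0.94, -3.17, -5.4, -7.63, -9.86]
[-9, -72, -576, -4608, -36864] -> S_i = -9*8^i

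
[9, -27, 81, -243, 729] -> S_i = 9*-3^i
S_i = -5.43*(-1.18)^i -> [-5.43, 6.41, -7.56, 8.92, -10.53]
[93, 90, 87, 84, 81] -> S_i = 93 + -3*i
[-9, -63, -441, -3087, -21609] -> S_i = -9*7^i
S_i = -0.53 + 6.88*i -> [-0.53, 6.35, 13.23, 20.11, 26.99]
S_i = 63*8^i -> [63, 504, 4032, 32256, 258048]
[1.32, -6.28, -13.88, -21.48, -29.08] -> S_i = 1.32 + -7.60*i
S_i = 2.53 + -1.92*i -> [2.53, 0.61, -1.31, -3.23, -5.15]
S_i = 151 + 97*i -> [151, 248, 345, 442, 539]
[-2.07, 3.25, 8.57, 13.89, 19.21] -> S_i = -2.07 + 5.32*i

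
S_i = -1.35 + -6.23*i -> [-1.35, -7.58, -13.81, -20.04, -26.27]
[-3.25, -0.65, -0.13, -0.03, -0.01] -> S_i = -3.25*0.20^i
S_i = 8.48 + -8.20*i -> [8.48, 0.28, -7.92, -16.12, -24.32]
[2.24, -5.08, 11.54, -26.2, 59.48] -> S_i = 2.24*(-2.27)^i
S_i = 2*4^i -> [2, 8, 32, 128, 512]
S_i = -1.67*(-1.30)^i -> [-1.67, 2.17, -2.82, 3.67, -4.77]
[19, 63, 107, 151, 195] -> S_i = 19 + 44*i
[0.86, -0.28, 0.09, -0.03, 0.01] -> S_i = 0.86*(-0.32)^i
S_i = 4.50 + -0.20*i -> [4.5, 4.3, 4.1, 3.9, 3.7]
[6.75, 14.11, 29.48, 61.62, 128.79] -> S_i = 6.75*2.09^i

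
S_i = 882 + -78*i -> [882, 804, 726, 648, 570]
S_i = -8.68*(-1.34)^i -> [-8.68, 11.63, -15.59, 20.88, -27.99]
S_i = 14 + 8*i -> [14, 22, 30, 38, 46]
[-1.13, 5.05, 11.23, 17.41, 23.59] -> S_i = -1.13 + 6.18*i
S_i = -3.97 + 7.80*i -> [-3.97, 3.83, 11.63, 19.43, 27.23]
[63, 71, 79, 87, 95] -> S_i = 63 + 8*i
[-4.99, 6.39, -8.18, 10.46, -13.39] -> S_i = -4.99*(-1.28)^i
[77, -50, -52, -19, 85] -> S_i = Random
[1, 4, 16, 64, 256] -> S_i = 1*4^i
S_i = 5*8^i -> [5, 40, 320, 2560, 20480]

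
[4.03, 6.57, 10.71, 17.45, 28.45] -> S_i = 4.03*1.63^i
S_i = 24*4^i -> [24, 96, 384, 1536, 6144]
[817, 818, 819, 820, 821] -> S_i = 817 + 1*i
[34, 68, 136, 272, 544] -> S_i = 34*2^i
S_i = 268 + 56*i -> [268, 324, 380, 436, 492]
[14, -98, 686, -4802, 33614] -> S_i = 14*-7^i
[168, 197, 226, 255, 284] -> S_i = 168 + 29*i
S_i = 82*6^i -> [82, 492, 2952, 17712, 106272]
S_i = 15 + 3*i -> [15, 18, 21, 24, 27]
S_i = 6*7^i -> [6, 42, 294, 2058, 14406]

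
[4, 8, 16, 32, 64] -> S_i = 4*2^i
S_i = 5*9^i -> [5, 45, 405, 3645, 32805]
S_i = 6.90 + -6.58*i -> [6.9, 0.32, -6.26, -12.84, -19.42]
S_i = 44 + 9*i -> [44, 53, 62, 71, 80]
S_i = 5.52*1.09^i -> [5.52, 6.02, 6.56, 7.15, 7.79]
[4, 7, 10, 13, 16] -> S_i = 4 + 3*i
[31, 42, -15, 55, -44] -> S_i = Random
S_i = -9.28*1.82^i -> [-9.28, -16.89, -30.74, -55.95, -101.82]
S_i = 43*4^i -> [43, 172, 688, 2752, 11008]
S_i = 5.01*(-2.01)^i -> [5.01, -10.07, 20.24, -40.68, 81.78]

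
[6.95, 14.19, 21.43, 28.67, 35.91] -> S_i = 6.95 + 7.24*i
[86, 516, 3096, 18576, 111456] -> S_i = 86*6^i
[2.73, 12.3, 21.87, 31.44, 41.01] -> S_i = 2.73 + 9.57*i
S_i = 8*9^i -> [8, 72, 648, 5832, 52488]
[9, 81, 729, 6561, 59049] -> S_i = 9*9^i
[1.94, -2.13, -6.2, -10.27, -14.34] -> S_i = 1.94 + -4.07*i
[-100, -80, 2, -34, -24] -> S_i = Random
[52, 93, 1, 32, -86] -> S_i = Random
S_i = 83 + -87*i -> [83, -4, -91, -178, -265]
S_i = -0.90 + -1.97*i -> [-0.9, -2.87, -4.84, -6.81, -8.78]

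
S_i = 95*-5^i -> [95, -475, 2375, -11875, 59375]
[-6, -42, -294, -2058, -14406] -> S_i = -6*7^i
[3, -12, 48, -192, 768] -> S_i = 3*-4^i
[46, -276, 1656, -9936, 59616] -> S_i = 46*-6^i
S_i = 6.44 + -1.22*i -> [6.44, 5.22, 4.0, 2.78, 1.56]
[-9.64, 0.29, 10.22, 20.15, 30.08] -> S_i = -9.64 + 9.93*i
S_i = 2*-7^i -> [2, -14, 98, -686, 4802]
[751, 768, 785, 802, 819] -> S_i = 751 + 17*i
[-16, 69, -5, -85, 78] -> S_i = Random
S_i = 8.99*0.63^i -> [8.99, 5.66, 3.57, 2.25, 1.42]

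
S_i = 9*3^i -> [9, 27, 81, 243, 729]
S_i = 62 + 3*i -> [62, 65, 68, 71, 74]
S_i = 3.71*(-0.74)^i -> [3.71, -2.75, 2.03, -1.5, 1.11]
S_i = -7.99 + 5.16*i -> [-7.99, -2.83, 2.33, 7.49, 12.65]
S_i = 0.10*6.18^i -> [0.1, 0.62, 3.82, 23.6, 145.87]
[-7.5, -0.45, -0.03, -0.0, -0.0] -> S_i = -7.50*0.06^i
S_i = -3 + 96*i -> [-3, 93, 189, 285, 381]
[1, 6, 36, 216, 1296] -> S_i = 1*6^i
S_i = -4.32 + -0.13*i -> [-4.32, -4.45, -4.58, -4.71, -4.84]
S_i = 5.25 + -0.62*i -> [5.25, 4.63, 4.01, 3.39, 2.77]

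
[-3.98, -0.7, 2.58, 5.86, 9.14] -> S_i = -3.98 + 3.28*i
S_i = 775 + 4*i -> [775, 779, 783, 787, 791]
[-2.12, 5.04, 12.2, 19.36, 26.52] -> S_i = -2.12 + 7.16*i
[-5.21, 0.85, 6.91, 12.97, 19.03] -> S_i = -5.21 + 6.06*i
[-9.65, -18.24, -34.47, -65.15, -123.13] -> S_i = -9.65*1.89^i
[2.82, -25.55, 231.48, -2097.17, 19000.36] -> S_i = 2.82*(-9.06)^i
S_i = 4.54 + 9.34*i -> [4.54, 13.88, 23.22, 32.56, 41.9]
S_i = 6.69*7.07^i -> [6.69, 47.3, 334.4, 2364.2, 16714.9]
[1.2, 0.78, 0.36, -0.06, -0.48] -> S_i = 1.20 + -0.42*i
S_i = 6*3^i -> [6, 18, 54, 162, 486]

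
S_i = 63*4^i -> [63, 252, 1008, 4032, 16128]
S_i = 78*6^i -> [78, 468, 2808, 16848, 101088]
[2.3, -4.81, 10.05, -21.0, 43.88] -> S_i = 2.30*(-2.09)^i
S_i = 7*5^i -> [7, 35, 175, 875, 4375]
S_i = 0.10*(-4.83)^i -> [0.1, -0.48, 2.33, -11.27, 54.42]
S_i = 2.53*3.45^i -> [2.53, 8.73, 30.11, 103.89, 358.42]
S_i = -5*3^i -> [-5, -15, -45, -135, -405]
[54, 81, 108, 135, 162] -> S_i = 54 + 27*i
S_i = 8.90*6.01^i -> [8.9, 53.49, 321.47, 1932.03, 11611.49]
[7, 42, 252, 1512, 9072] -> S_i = 7*6^i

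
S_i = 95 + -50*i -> [95, 45, -5, -55, -105]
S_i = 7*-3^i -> [7, -21, 63, -189, 567]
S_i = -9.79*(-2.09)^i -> [-9.79, 20.46, -42.76, 89.38, -186.8]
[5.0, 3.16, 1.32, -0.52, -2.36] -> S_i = 5.00 + -1.84*i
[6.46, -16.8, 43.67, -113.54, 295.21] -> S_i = 6.46*(-2.60)^i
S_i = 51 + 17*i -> [51, 68, 85, 102, 119]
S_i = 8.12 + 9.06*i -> [8.12, 17.18, 26.24, 35.3, 44.36]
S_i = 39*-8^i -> [39, -312, 2496, -19968, 159744]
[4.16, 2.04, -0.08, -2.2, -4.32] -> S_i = 4.16 + -2.12*i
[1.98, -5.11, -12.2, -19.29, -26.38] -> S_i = 1.98 + -7.09*i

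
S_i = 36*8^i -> [36, 288, 2304, 18432, 147456]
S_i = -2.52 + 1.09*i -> [-2.52, -1.43, -0.34, 0.75, 1.84]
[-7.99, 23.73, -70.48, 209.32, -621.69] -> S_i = -7.99*(-2.97)^i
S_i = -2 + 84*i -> [-2, 82, 166, 250, 334]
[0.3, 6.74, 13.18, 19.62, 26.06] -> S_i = 0.30 + 6.44*i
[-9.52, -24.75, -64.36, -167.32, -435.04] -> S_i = -9.52*2.60^i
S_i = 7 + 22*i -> [7, 29, 51, 73, 95]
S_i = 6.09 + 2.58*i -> [6.09, 8.67, 11.25, 13.83, 16.41]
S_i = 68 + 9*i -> [68, 77, 86, 95, 104]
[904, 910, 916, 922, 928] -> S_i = 904 + 6*i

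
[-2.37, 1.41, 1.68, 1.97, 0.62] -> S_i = Random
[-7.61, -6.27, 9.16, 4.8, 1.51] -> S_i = Random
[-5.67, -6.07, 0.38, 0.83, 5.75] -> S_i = Random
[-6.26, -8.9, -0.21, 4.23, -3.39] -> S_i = Random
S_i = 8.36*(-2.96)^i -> [8.36, -24.75, 73.25, -216.81, 641.76]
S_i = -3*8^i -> [-3, -24, -192, -1536, -12288]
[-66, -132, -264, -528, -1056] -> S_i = -66*2^i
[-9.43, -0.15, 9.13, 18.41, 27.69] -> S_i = -9.43 + 9.28*i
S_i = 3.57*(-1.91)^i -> [3.57, -6.82, 13.02, -24.88, 47.51]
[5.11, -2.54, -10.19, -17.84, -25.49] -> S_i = 5.11 + -7.65*i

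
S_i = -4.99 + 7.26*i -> [-4.99, 2.27, 9.53, 16.79, 24.05]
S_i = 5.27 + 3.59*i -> [5.27, 8.86, 12.45, 16.04, 19.63]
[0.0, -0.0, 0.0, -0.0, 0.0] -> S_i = 0.00*(-1.41)^i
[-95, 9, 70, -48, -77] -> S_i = Random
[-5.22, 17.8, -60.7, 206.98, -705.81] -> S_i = -5.22*(-3.41)^i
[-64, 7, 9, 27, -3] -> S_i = Random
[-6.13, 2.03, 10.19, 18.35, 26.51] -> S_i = -6.13 + 8.16*i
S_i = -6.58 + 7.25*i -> [-6.58, 0.67, 7.92, 15.17, 22.42]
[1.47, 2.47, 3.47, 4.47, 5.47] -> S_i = 1.47 + 1.00*i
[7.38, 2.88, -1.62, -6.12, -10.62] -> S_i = 7.38 + -4.50*i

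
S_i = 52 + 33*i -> [52, 85, 118, 151, 184]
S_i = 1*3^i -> [1, 3, 9, 27, 81]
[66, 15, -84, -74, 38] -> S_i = Random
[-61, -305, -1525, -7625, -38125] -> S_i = -61*5^i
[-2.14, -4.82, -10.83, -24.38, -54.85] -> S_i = -2.14*2.25^i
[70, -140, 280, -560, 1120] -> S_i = 70*-2^i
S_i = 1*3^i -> [1, 3, 9, 27, 81]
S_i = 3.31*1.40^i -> [3.31, 4.63, 6.49, 9.08, 12.72]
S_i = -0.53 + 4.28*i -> [-0.53, 3.75, 8.03, 12.31, 16.59]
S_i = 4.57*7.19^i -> [4.57, 32.86, 236.25, 1698.65, 12213.26]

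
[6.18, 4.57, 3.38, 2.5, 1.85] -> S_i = 6.18*0.74^i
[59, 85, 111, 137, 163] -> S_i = 59 + 26*i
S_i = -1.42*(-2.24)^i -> [-1.42, 3.18, -7.12, 15.96, -35.75]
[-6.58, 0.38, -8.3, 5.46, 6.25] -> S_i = Random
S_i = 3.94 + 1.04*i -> [3.94, 4.98, 6.02, 7.06, 8.1]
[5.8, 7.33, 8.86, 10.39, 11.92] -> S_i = 5.80 + 1.53*i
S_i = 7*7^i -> [7, 49, 343, 2401, 16807]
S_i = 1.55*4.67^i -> [1.55, 7.24, 33.8, 157.86, 737.22]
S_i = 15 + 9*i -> [15, 24, 33, 42, 51]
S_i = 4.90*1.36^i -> [4.9, 6.66, 9.06, 12.33, 16.76]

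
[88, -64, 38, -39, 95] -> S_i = Random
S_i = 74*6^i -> [74, 444, 2664, 15984, 95904]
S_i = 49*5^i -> [49, 245, 1225, 6125, 30625]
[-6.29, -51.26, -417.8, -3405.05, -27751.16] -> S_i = -6.29*8.15^i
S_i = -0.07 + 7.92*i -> [-0.07, 7.85, 15.77, 23.69, 31.61]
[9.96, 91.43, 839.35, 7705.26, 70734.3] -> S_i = 9.96*9.18^i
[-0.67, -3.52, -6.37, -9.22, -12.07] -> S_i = -0.67 + -2.85*i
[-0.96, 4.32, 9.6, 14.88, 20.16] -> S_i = -0.96 + 5.28*i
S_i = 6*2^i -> [6, 12, 24, 48, 96]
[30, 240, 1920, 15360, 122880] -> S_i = 30*8^i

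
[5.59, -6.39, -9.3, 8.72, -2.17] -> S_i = Random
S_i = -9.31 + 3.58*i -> [-9.31, -5.73, -2.15, 1.43, 5.01]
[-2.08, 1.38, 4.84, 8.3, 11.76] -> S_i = -2.08 + 3.46*i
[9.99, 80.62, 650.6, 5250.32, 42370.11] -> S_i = 9.99*8.07^i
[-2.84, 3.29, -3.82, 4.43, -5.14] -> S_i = -2.84*(-1.16)^i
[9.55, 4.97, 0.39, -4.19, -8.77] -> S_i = 9.55 + -4.58*i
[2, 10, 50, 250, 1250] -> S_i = 2*5^i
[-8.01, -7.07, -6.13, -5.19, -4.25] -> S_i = -8.01 + 0.94*i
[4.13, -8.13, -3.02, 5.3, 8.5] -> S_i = Random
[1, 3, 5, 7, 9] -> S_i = 1 + 2*i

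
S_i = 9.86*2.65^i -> [9.86, 26.13, 69.24, 183.49, 486.25]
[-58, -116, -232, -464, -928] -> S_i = -58*2^i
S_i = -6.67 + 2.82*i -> [-6.67, -3.85, -1.03, 1.79, 4.61]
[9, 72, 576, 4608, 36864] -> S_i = 9*8^i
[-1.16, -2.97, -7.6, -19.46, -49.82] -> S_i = -1.16*2.56^i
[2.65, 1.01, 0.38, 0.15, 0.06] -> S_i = 2.65*0.38^i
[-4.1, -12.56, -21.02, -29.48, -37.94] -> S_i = -4.10 + -8.46*i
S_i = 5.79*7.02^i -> [5.79, 40.65, 285.33, 2003.04, 14061.35]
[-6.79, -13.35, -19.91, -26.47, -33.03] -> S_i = -6.79 + -6.56*i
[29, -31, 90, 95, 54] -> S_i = Random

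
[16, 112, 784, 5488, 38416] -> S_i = 16*7^i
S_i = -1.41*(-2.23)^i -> [-1.41, 3.14, -7.01, 15.64, -34.87]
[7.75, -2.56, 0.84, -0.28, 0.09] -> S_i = 7.75*(-0.33)^i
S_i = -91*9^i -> [-91, -819, -7371, -66339, -597051]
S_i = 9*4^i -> [9, 36, 144, 576, 2304]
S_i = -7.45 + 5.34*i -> [-7.45, -2.11, 3.23, 8.57, 13.91]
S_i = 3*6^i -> [3, 18, 108, 648, 3888]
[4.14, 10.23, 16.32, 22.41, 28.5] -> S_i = 4.14 + 6.09*i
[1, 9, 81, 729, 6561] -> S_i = 1*9^i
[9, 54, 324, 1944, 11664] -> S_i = 9*6^i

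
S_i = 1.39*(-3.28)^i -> [1.39, -4.56, 14.95, -49.05, 160.88]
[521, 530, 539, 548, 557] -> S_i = 521 + 9*i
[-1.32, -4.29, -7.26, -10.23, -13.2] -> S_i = -1.32 + -2.97*i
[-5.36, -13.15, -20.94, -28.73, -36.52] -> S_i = -5.36 + -7.79*i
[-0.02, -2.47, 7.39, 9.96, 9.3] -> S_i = Random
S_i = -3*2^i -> [-3, -6, -12, -24, -48]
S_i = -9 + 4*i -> [-9, -5, -1, 3, 7]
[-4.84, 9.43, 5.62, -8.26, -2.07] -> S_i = Random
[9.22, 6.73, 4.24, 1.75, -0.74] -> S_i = 9.22 + -2.49*i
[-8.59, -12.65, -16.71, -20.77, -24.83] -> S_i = -8.59 + -4.06*i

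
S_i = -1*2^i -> [-1, -2, -4, -8, -16]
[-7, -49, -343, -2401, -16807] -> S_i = -7*7^i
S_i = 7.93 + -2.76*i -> [7.93, 5.17, 2.41, -0.35, -3.11]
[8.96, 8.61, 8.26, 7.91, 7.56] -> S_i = 8.96 + -0.35*i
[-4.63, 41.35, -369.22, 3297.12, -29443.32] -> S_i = -4.63*(-8.93)^i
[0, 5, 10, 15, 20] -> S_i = 0 + 5*i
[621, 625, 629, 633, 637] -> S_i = 621 + 4*i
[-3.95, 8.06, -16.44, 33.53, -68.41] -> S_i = -3.95*(-2.04)^i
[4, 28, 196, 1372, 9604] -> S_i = 4*7^i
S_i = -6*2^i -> [-6, -12, -24, -48, -96]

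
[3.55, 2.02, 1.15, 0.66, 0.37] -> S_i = 3.55*0.57^i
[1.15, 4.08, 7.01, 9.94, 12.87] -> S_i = 1.15 + 2.93*i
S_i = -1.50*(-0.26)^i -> [-1.5, 0.39, -0.1, 0.03, -0.01]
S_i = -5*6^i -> [-5, -30, -180, -1080, -6480]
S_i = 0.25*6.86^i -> [0.25, 1.72, 11.76, 80.71, 553.65]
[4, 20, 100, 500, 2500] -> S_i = 4*5^i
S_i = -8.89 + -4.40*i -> [-8.89, -13.29, -17.69, -22.09, -26.49]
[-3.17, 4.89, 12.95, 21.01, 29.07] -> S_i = -3.17 + 8.06*i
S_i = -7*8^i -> [-7, -56, -448, -3584, -28672]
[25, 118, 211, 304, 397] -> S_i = 25 + 93*i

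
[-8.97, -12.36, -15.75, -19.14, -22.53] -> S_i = -8.97 + -3.39*i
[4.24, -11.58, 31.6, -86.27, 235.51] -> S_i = 4.24*(-2.73)^i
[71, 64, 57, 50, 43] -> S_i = 71 + -7*i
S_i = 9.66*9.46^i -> [9.66, 91.38, 864.49, 8178.06, 77364.49]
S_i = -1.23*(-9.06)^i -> [-1.23, 11.14, -100.96, 914.72, -8287.39]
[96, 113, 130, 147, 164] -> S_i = 96 + 17*i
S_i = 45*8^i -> [45, 360, 2880, 23040, 184320]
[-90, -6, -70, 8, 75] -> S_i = Random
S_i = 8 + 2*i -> [8, 10, 12, 14, 16]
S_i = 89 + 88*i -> [89, 177, 265, 353, 441]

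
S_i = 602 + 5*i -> [602, 607, 612, 617, 622]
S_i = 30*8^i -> [30, 240, 1920, 15360, 122880]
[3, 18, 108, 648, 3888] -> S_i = 3*6^i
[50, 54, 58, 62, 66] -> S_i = 50 + 4*i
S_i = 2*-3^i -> [2, -6, 18, -54, 162]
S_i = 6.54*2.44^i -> [6.54, 15.96, 38.94, 95.01, 231.81]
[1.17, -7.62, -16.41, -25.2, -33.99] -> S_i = 1.17 + -8.79*i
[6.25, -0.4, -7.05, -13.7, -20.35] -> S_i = 6.25 + -6.65*i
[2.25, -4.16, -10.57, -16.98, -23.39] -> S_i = 2.25 + -6.41*i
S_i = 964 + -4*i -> [964, 960, 956, 952, 948]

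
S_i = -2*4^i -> [-2, -8, -32, -128, -512]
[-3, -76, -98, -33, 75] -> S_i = Random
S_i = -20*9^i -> [-20, -180, -1620, -14580, -131220]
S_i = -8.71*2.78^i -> [-8.71, -24.21, -67.31, -187.13, -520.23]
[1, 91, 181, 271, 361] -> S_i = 1 + 90*i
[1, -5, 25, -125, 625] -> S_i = 1*-5^i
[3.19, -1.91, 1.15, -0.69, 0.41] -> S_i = 3.19*(-0.60)^i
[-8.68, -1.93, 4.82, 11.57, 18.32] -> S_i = -8.68 + 6.75*i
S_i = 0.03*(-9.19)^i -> [0.03, -0.28, 2.53, -23.28, 213.98]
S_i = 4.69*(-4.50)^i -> [4.69, -21.1, 94.97, -427.38, 1923.19]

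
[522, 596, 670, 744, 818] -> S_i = 522 + 74*i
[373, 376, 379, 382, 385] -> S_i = 373 + 3*i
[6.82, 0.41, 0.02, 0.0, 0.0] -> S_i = 6.82*0.06^i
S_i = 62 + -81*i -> [62, -19, -100, -181, -262]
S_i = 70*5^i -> [70, 350, 1750, 8750, 43750]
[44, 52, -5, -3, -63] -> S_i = Random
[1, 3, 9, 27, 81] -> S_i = 1*3^i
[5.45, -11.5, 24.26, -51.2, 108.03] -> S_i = 5.45*(-2.11)^i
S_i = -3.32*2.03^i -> [-3.32, -6.74, -13.68, -27.77, -56.38]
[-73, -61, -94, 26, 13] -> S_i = Random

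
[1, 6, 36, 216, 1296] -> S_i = 1*6^i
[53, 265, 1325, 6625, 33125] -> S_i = 53*5^i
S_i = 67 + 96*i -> [67, 163, 259, 355, 451]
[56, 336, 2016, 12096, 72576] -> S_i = 56*6^i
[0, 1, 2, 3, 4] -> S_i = 0 + 1*i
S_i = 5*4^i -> [5, 20, 80, 320, 1280]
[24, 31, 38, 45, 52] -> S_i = 24 + 7*i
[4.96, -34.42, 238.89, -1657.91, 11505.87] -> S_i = 4.96*(-6.94)^i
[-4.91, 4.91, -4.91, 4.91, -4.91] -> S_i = -4.91*(-1.00)^i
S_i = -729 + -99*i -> [-729, -828, -927, -1026, -1125]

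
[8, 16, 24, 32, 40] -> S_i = 8 + 8*i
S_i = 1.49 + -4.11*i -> [1.49, -2.62, -6.73, -10.84, -14.95]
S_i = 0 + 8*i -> [0, 8, 16, 24, 32]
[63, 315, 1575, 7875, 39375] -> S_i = 63*5^i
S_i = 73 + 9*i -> [73, 82, 91, 100, 109]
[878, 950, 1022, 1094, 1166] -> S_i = 878 + 72*i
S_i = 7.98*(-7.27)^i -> [7.98, -58.01, 421.77, -3066.24, 22291.56]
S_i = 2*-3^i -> [2, -6, 18, -54, 162]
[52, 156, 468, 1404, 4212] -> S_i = 52*3^i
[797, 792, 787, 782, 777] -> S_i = 797 + -5*i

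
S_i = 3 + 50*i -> [3, 53, 103, 153, 203]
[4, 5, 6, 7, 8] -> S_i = 4 + 1*i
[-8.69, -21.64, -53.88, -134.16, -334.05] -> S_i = -8.69*2.49^i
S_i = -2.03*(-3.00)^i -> [-2.03, 6.09, -18.27, 54.81, -164.43]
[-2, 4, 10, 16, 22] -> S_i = -2 + 6*i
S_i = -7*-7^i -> [-7, 49, -343, 2401, -16807]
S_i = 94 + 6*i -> [94, 100, 106, 112, 118]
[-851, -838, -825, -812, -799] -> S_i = -851 + 13*i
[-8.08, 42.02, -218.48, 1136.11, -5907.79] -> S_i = -8.08*(-5.20)^i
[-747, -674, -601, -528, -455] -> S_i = -747 + 73*i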